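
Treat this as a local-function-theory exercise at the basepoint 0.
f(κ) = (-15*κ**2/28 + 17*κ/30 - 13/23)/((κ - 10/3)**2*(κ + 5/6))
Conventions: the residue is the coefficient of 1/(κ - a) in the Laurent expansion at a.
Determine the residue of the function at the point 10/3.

At the order-2 pole 10/3 set g(κ) = (κ - (10/3))^2*f(κ) = (-15*κ**2/28 + 17*κ/30 - 13/23)/(κ + 5/6).
Order-2 pole: residue = g'(a); g'(10/3) = -45737/100625, so the residue is -45737/100625.

The residue is -45737/100625.


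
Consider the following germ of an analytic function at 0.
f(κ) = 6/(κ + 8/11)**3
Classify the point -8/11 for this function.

The point is a pole of order 3.

The denominator factor κ + 8/11 vanishes at -8/11 and appears to the power 3; the numerator there equals 6, nonzero, and no other factor vanishes.
Hence a pole whose order is the multiplicity, 3.


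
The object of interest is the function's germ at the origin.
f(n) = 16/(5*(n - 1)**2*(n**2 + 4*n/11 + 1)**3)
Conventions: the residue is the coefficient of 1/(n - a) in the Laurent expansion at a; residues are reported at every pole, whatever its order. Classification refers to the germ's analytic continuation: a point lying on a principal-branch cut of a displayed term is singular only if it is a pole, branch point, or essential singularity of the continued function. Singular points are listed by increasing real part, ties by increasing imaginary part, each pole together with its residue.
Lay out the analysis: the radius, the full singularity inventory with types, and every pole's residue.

Radius of convergence at 0: 1.
At (-2/11) - ((3/11)*sqrt(13))*i: a pole of order 3; residue (3993/10985) + ((1826132/11567205)*sqrt(13))*i.
At (-2/11) + ((3/11)*sqrt(13))*i: a pole of order 3; residue (3993/10985) - ((1826132/11567205)*sqrt(13))*i.
At 1: a pole of order 2; residue -7986/10985.

Denominator factor (n - 1)^2: pole of order 2 at 1, modulus 1.
Denominator factor (n**2 + 4*n/11 + 1)^3: discriminant -468/121, complex-conjugate roots (-2/11) + ((3/11)*sqrt(13))*i and (-2/11) - ((3/11)*sqrt(13))*i; poles of order 3, moduli 1 and 1.
The radius of convergence is the smallest modulus among the singular points: 1.
The factor n**2 + 4*n/11 + 1 splits as (n - a)(n - a') with a = (-2/11) - ((3/11)*sqrt(13))*i, a' = (-2/11) + ((3/11)*sqrt(13))*i. At the order-3 pole a set g(n) = (n - a)^3*f(n) = [16/(5*(n - 1)**2)] / (n - a')^3.
Order-3 pole: residue = g''(a)/2; g''((-2/11) - ((3/11)*sqrt(13))*i) = (7986/10985) + ((3652264/11567205)*sqrt(13))*i, so the residue is (3993/10985) + ((1826132/11567205)*sqrt(13))*i.
The factor n**2 + 4*n/11 + 1 splits as (n - a)(n - a') with a = (-2/11) + ((3/11)*sqrt(13))*i, a' = (-2/11) - ((3/11)*sqrt(13))*i. At the order-3 pole a set g(n) = (n - a)^3*f(n) = [16/(5*(n - 1)**2)] / (n - a')^3.
Order-3 pole: residue = g''(a)/2; g''((-2/11) + ((3/11)*sqrt(13))*i) = (7986/10985) - ((3652264/11567205)*sqrt(13))*i, so the residue is (3993/10985) - ((1826132/11567205)*sqrt(13))*i.
At the order-2 pole 1 set g(n) = (n - (1))^2*f(n) = 16/(5*(n**2 + 4*n/11 + 1)**3).
Order-2 pole: residue = g'(a); g'(1) = -7986/10985, so the residue is -7986/10985.
List the singular points by increasing real part (a conjugate pair: the negative imaginary part first).


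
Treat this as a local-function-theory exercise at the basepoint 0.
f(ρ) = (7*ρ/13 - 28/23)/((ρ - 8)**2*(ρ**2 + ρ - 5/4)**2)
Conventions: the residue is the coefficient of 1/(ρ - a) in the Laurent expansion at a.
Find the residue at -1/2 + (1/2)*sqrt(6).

The factor ρ**2 + ρ - 5/4 splits as (ρ - a)(ρ - a') with a = -1/2 + (1/2)*sqrt(6), a' = -1/2 - (1/2)*sqrt(6). At the order-2 pole a set g(ρ) = (ρ - a)^2*f(ρ) = [(7*ρ/13 - 28/23)/(ρ - 8)**2] / (ρ - a')^2.
Order-2 pole: residue = g'(a); g'(-1/2 + (1/2)*sqrt(6)) = 640808/6776890913 + (74988109/60992018217)*sqrt(6), so the residue is 640808/6776890913 + (74988109/60992018217)*sqrt(6).

The residue is 640808/6776890913 + (74988109/60992018217)*sqrt(6).


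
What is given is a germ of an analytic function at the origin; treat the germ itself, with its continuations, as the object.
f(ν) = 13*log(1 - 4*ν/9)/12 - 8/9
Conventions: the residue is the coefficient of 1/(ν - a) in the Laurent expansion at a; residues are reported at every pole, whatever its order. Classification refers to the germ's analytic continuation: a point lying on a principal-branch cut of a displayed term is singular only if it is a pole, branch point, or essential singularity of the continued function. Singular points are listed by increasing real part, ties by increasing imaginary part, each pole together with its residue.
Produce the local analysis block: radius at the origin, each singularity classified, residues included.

Radius of convergence at 0: 9/4.
At 9/4: a logarithmic branch point.

Branch term (13/12)*log(1 - ν/(9/4)): its argument vanishes at ν = 9/4, a logarithmic branch point, modulus 9/4.
The radius of convergence is the smallest modulus among the singular points: 9/4.


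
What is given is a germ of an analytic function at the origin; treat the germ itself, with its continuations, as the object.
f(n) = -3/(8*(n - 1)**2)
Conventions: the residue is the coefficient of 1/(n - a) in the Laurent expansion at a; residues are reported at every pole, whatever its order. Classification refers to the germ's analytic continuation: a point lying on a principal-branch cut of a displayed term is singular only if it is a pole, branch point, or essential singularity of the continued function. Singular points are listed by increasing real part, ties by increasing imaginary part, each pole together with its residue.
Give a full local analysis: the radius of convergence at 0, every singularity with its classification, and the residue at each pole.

Radius of convergence at 0: 1.
At 1: a pole of order 2; residue 0.

Denominator factor (n - 1)^2: pole of order 2 at 1, modulus 1.
The radius of convergence is the smallest modulus among the singular points: 1.
At the order-2 pole 1 set g(n) = (n - (1))^2*f(n) = -3/8.
Order-2 pole: residue = g'(a); g'(1) = 0, so the residue is 0.


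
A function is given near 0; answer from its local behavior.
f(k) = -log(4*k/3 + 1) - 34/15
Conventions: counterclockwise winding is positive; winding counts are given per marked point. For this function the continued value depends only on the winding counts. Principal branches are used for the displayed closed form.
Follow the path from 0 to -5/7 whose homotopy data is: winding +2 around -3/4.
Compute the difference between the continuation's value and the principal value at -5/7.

Continued minus principal equals -(4)*pi*i.

The rational part is single-valued and drops out of the difference; each branch term changes only by its own monodromy.
(-1)*log(1 - k/(-3/4)): each positive loop around -3/4 adds 2*pi*i to the log, so winding +2 contributes (-1)*(2)*2*pi*i = -(4)*pi*i.
Summing the contributions at k = -5/7 gives -(4)*pi*i.


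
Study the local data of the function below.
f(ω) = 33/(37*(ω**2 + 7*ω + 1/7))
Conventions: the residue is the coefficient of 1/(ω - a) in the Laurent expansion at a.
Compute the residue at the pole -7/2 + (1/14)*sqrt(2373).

The residue is (11/4181)*sqrt(2373).

The factor ω**2 + 7*ω + 1/7 splits as (ω - a)(ω - a') with a = -7/2 + (1/14)*sqrt(2373), a' = -7/2 - (1/14)*sqrt(2373). At the order-1 pole a set g(ω) = (ω - a)*f(ω) = [33/37] / (ω - a').
Simple pole: residue = g(a) at a = -7/2 + (1/14)*sqrt(2373), which is (11/4181)*sqrt(2373).


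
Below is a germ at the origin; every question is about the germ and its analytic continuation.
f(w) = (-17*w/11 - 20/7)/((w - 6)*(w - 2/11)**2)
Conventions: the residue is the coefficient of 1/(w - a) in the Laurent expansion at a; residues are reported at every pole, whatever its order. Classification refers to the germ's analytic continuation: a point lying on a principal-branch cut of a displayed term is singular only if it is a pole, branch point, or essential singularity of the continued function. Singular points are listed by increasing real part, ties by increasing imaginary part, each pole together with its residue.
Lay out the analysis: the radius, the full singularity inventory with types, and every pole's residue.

Radius of convergence at 0: 2/11.
At 2/11: a pole of order 2; residue 5137/14336.
At 6: a pole of order 1; residue -5137/14336.

Denominator factor (w - 6): pole of order 1 at 6, modulus 6.
Denominator factor (w - 2/11)^2: pole of order 2 at 2/11, modulus 2/11.
The radius of convergence is the smallest modulus among the singular points: 2/11.
At the order-2 pole 2/11 set g(w) = (w - (2/11))^2*f(w) = (-17*w/11 - 20/7)/(w - 6).
Order-2 pole: residue = g'(a); g'(2/11) = 5137/14336, so the residue is 5137/14336.
At the order-1 pole 6 set g(w) = (w - (6))*f(w) = (-17*w/11 - 20/7)/(w - 2/11)**2.
Simple pole: residue = g(a) at a = 6, which is -5137/14336.
List the singular points by increasing real part (a conjugate pair: the negative imaginary part first).


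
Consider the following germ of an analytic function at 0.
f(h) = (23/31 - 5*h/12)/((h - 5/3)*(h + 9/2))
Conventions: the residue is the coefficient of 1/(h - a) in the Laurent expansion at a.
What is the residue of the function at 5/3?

The residue is 53/6882.

At the order-1 pole 5/3 set g(h) = (h - (5/3))*f(h) = (23/31 - 5*h/12)/(h + 9/2).
Simple pole: residue = g(a) at a = 5/3, which is 53/6882.


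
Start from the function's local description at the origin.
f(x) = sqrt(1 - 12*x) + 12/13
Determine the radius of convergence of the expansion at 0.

The radius of convergence is 1/12.

Branch term (1)*sqrt(1 - x/(1/12)): its argument vanishes at x = 1/12, a square-root branch point, modulus 1/12.
The radius of convergence is the smallest modulus among the singular points: 1/12.


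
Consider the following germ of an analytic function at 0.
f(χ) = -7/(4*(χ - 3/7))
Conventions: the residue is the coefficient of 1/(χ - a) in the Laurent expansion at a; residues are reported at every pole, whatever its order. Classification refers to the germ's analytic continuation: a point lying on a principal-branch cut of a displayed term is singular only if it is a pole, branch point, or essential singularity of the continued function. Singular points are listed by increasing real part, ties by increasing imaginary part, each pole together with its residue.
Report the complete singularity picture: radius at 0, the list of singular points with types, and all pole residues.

Denominator factor (χ - 3/7): pole of order 1 at 3/7, modulus 3/7.
The radius of convergence is the smallest modulus among the singular points: 3/7.
At the order-1 pole 3/7 set g(χ) = (χ - (3/7))*f(χ) = -7/4.
Simple pole: residue = g(a) at a = 3/7, which is -7/4.

Radius of convergence at 0: 3/7.
At 3/7: a pole of order 1; residue -7/4.


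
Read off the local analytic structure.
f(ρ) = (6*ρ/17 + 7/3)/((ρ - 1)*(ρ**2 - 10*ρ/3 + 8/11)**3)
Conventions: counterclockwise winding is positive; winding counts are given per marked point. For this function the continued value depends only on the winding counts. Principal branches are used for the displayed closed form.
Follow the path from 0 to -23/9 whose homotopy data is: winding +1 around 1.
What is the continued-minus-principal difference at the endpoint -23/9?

Continued minus principal equals 0.

The function is rational, hence single-valued: continuing it around any pole returns the same value, so the difference is 0.


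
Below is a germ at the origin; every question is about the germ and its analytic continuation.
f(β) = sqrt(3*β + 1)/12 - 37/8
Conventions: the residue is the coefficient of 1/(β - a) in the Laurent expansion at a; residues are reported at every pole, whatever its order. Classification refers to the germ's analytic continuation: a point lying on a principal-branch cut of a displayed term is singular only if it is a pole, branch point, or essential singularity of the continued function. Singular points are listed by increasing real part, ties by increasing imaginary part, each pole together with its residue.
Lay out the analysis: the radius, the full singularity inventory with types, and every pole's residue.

Branch term (1/12)*sqrt(1 - β/(-1/3)): its argument vanishes at β = -1/3, a square-root branch point, modulus 1/3.
The radius of convergence is the smallest modulus among the singular points: 1/3.

Radius of convergence at 0: 1/3.
At -1/3: an algebraic (square-root) branch point.


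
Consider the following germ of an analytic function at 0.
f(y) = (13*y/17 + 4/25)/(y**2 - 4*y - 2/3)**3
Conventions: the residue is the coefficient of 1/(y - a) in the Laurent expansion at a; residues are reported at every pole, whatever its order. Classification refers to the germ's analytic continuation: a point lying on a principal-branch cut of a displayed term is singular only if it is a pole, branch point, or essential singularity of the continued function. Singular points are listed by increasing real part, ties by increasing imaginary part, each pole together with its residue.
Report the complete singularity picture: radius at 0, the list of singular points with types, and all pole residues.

Radius of convergence at 0: -2 + (1/3)*sqrt(42).
At 2 - (1/3)*sqrt(42): a pole of order 3; residue -(9693/9329600)*sqrt(42).
At 2 + (1/3)*sqrt(42): a pole of order 3; residue (9693/9329600)*sqrt(42).

Denominator factor (y**2 - 4*y - 2/3)^3: discriminant 56/3, real irrational roots 2 + (1/3)*sqrt(42) and 2 - (1/3)*sqrt(42); poles of order 3, moduli 2 + (1/3)*sqrt(42) and -2 + (1/3)*sqrt(42).
The radius of convergence is the smallest modulus among the singular points: -2 + (1/3)*sqrt(42).
The factor y**2 - 4*y - 2/3 splits as (y - a)(y - a') with a = 2 - (1/3)*sqrt(42), a' = 2 + (1/3)*sqrt(42). At the order-3 pole a set g(y) = (y - a)^3*f(y) = [13*y/17 + 4/25] / (y - a')^3.
Order-3 pole: residue = g''(a)/2; g''(2 - (1/3)*sqrt(42)) = -(9693/4664800)*sqrt(42), so the residue is -(9693/9329600)*sqrt(42).
The factor y**2 - 4*y - 2/3 splits as (y - a)(y - a') with a = 2 + (1/3)*sqrt(42), a' = 2 - (1/3)*sqrt(42). At the order-3 pole a set g(y) = (y - a)^3*f(y) = [13*y/17 + 4/25] / (y - a')^3.
Order-3 pole: residue = g''(a)/2; g''(2 + (1/3)*sqrt(42)) = (9693/4664800)*sqrt(42), so the residue is (9693/9329600)*sqrt(42).
List the singular points by increasing real part (a conjugate pair: the negative imaginary part first).


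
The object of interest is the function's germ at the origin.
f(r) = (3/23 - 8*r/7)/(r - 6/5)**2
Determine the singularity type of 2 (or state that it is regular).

The point is a regular point.

Denominator factors: r - 6/5 = 4/5 at r = 2 — none vanishes.
So the germ continues analytically to 2.


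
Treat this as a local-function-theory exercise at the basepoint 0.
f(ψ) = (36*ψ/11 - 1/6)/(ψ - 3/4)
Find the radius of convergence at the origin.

Denominator factor (ψ - 3/4): pole of order 1 at 3/4, modulus 3/4.
The radius of convergence is the smallest modulus among the singular points: 3/4.

The radius of convergence is 3/4.


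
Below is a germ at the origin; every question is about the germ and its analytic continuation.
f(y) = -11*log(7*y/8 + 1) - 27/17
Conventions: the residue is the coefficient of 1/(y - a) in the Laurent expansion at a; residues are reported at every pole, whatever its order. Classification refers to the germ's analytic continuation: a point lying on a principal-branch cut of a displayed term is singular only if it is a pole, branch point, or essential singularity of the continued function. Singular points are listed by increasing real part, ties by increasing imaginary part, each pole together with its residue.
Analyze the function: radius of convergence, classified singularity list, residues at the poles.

Radius of convergence at 0: 8/7.
At -8/7: a logarithmic branch point.

Branch term (-11)*log(1 - y/(-8/7)): its argument vanishes at y = -8/7, a logarithmic branch point, modulus 8/7.
The radius of convergence is the smallest modulus among the singular points: 8/7.


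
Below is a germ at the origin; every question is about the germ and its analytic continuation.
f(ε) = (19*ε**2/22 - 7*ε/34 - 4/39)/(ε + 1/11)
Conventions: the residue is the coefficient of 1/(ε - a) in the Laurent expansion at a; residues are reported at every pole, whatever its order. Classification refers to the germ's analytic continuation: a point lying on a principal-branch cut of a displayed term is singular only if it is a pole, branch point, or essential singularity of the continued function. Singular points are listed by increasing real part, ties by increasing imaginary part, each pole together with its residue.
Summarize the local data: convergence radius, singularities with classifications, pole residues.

Denominator factor (ε + 1/11): pole of order 1 at -1/11, modulus 1/11.
The radius of convergence is the smallest modulus among the singular points: 1/11.
At the order-1 pole -1/11 set g(ε) = (ε - (-1/11))*f(ε) = 19*ε**2/22 - 7*ε/34 - 4/39.
Simple pole: residue = g(a) at a = -1/11, which is -67693/882453.

Radius of convergence at 0: 1/11.
At -1/11: a pole of order 1; residue -67693/882453.


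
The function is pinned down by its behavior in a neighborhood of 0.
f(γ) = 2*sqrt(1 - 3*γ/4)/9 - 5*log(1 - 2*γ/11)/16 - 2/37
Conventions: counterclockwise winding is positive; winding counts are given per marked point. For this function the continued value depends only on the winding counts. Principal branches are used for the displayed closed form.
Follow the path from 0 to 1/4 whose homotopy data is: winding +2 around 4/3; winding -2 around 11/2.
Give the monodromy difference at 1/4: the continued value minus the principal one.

The rational part is single-valued and drops out of the difference; each branch term changes only by its own monodromy.
(2/9)*sqrt(1 - γ/(4/3)): winding +2 is even, the square root returns to the same sheet, contribution 0.
(-5/16)*log(1 - γ/(11/2)): each positive loop around 11/2 adds 2*pi*i to the log, so winding -2 contributes (-5/16)*(-2)*2*pi*i = (5/4)*pi*i.
Summing the contributions at γ = 1/4 gives (5/4)*pi*i.

Continued minus principal equals (5/4)*pi*i.


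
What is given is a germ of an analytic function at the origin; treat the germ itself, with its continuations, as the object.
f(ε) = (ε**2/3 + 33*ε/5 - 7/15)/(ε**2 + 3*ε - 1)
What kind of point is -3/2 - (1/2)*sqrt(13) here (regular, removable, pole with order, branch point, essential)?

The denominator factor ε**2 + 3*ε - 1 vanishes at -3/2 - (1/2)*sqrt(13) and appears to the power 1; the numerator there equals -128/15 - (14/5)*sqrt(13), nonzero, and no other factor vanishes.
Hence a pole whose order is the multiplicity, 1.

The point is a pole of order 1.


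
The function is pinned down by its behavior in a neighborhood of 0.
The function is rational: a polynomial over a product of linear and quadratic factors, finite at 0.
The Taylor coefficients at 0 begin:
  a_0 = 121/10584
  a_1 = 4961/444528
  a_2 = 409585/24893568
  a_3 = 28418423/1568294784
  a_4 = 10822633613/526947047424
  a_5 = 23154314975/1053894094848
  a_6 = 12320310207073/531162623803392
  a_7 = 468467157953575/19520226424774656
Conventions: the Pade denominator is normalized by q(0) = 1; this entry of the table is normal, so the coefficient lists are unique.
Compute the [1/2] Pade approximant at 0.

The Pade approximant has numerator coefficients [121/10584, 293425/42365988]; denominator coefficients [1, -53371/144102, -26088961/24209136].

Taylor coefficients needed (read off): a_0 = 121/10584, a_1 = 4961/444528, a_2 = 409585/24893568, a_3 = 28418423/1568294784.
Write the denominator as Q(ρ) = 1 + q1*ρ + q2*ρ^2. Requiring Q*f - P = O(ρ^4) with deg P <= 1 kills the coefficients of ρ^2..ρ^3 in Q*f:
  ρ^2: a_2 + q1*a_1 + q2*a_0 = 0, i.e. 409585/24893568 + (4961/444528)*q1 + (121/10584)*q2 = 0.
  ρ^3: a_3 + q1*a_2 + q2*a_1 = 0, i.e. 28418423/1568294784 + (409585/24893568)*q1 + (4961/444528)*q2 = 0.
Solving this linear system: q1 = -53371/144102, q2 = -26088961/24209136.
The numerator is Q*f truncated at degree 1: P0 = a_0 = 121/10584; P1 = a_1 + q1*a_0 = 293425/42365988.


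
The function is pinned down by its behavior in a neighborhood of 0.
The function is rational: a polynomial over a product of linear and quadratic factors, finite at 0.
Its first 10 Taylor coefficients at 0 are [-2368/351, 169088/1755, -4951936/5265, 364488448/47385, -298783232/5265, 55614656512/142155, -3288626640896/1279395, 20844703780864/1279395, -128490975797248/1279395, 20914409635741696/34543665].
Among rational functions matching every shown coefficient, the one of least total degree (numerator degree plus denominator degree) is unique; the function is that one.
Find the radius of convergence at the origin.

No rational of total degree below 8 reproduces all 10 coefficients; solving the [2/6] Pade equations on them gives f(ρ) = (30*ρ**2/13 - 4*ρ/5 + 37/13)/(ρ**2 - 7*ρ/2 - 3/4)**3, whose expansion matches every shown term.
Denominator factor (ρ**2 - 7*ρ/2 - 3/4)^3: discriminant 61/4, real irrational roots 7/4 + (1/4)*sqrt(61) and 7/4 - (1/4)*sqrt(61); poles of order 3, moduli 7/4 + (1/4)*sqrt(61) and -7/4 + (1/4)*sqrt(61).
The radius of convergence is the smallest modulus among the singular points: -7/4 + (1/4)*sqrt(61).

The radius of convergence is -7/4 + (1/4)*sqrt(61).


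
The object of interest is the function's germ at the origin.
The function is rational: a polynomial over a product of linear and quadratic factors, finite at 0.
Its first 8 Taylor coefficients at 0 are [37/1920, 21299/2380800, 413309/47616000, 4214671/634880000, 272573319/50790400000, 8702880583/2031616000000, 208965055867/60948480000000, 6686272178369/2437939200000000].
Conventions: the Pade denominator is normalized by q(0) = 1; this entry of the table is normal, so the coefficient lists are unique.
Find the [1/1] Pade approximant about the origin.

Taylor coefficients needed (read off): a_0 = 37/1920, a_1 = 21299/2380800, a_2 = 413309/47616000.
Write the denominator as Q(ω) = 1 + q1*ω. Requiring Q*f - P = O(ω^3) with deg P <= 1 kills the coefficients of ω^2..ω^2 in Q*f:
  ω^2: a_2 + q1*a_1 = 0, i.e. 413309/47616000 + (21299/2380800)*q1 = 0.
Solving this linear system: q1 = -413309/425980.
The numerator is Q*f truncated at degree 1: P0 = a_0 = 37/1920; P1 = a_1 + q1*a_0 = -32965563/3380577280.

The Pade approximant has numerator coefficients [37/1920, -32965563/3380577280]; denominator coefficients [1, -413309/425980].


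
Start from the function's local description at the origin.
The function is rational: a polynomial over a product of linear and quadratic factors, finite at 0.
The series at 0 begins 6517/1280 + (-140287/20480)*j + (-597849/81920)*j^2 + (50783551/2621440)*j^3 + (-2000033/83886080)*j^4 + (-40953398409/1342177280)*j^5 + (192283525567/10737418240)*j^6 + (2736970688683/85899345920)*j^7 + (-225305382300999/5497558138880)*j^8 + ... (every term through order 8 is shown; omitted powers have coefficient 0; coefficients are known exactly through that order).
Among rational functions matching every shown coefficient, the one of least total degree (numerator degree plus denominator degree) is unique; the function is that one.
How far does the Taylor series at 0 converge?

No rational of total degree below 7 reproduces all 9 coefficients; solving the [1/6] Pade equations on them gives f(j) = (38/5 - j/4)/(j**2 + j/2 + 8/7)**3, whose expansion matches every shown term.
Denominator factor (j**2 + j/2 + 8/7)^3: discriminant -121/28, complex-conjugate roots (-1/4) + ((11/28)*sqrt(7))*i and (-1/4) - ((11/28)*sqrt(7))*i; poles of order 3, moduli (2/7)*sqrt(14) and (2/7)*sqrt(14).
The radius of convergence is the smallest modulus among the singular points: (2/7)*sqrt(14).

The radius of convergence is (2/7)*sqrt(14).


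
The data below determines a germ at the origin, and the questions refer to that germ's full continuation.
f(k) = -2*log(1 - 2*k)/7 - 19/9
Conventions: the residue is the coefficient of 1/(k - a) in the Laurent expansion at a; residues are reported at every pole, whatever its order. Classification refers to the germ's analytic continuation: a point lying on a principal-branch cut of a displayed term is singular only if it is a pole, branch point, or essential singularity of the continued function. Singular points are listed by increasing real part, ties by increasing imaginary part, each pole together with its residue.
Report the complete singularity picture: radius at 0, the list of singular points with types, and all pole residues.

Radius of convergence at 0: 1/2.
At 1/2: a logarithmic branch point.

Branch term (-2/7)*log(1 - k/(1/2)): its argument vanishes at k = 1/2, a logarithmic branch point, modulus 1/2.
The radius of convergence is the smallest modulus among the singular points: 1/2.


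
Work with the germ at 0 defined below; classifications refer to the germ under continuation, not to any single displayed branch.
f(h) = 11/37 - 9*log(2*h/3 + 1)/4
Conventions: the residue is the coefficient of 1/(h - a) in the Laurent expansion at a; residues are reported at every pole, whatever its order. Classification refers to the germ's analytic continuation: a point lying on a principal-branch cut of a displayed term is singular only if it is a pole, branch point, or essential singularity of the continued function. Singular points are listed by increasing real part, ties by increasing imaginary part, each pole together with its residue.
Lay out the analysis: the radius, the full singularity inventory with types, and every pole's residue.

Radius of convergence at 0: 3/2.
At -3/2: a logarithmic branch point.

Branch term (-9/4)*log(1 - h/(-3/2)): its argument vanishes at h = -3/2, a logarithmic branch point, modulus 3/2.
The radius of convergence is the smallest modulus among the singular points: 3/2.


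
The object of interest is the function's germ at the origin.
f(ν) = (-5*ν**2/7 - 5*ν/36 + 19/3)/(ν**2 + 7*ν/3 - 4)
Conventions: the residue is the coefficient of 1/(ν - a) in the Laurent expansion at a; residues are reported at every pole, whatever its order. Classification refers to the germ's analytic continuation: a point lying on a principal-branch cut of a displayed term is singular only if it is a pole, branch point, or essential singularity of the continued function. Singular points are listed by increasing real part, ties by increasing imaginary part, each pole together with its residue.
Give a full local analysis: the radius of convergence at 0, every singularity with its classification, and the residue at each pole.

Denominator factor (ν**2 + 7*ν/3 - 4): discriminant 193/9, real irrational roots -7/6 + (1/6)*sqrt(193) and -7/6 - (1/6)*sqrt(193); poles of order 1, moduli -7/6 + (1/6)*sqrt(193) and 7/6 + (1/6)*sqrt(193).
The radius of convergence is the smallest modulus among the singular points: -7/6 + (1/6)*sqrt(193).
The factor ν**2 + 7*ν/3 - 4 splits as (ν - a)(ν - a') with a = -7/6 - (1/6)*sqrt(193), a' = -7/6 + (1/6)*sqrt(193). At the order-1 pole a set g(ν) = (ν - a)*f(ν) = [-5*ν**2/7 - 5*ν/36 + 19/3] / (ν - a').
Simple pole: residue = g(a) at a = -7/6 - (1/6)*sqrt(193), which is 55/72 - (2561/97272)*sqrt(193).
The factor ν**2 + 7*ν/3 - 4 splits as (ν - a)(ν - a') with a = -7/6 + (1/6)*sqrt(193), a' = -7/6 - (1/6)*sqrt(193). At the order-1 pole a set g(ν) = (ν - a)*f(ν) = [-5*ν**2/7 - 5*ν/36 + 19/3] / (ν - a').
Simple pole: residue = g(a) at a = -7/6 + (1/6)*sqrt(193), which is 55/72 + (2561/97272)*sqrt(193).
List the singular points by increasing real part (a conjugate pair: the negative imaginary part first).

Radius of convergence at 0: -7/6 + (1/6)*sqrt(193).
At -7/6 - (1/6)*sqrt(193): a pole of order 1; residue 55/72 - (2561/97272)*sqrt(193).
At -7/6 + (1/6)*sqrt(193): a pole of order 1; residue 55/72 + (2561/97272)*sqrt(193).


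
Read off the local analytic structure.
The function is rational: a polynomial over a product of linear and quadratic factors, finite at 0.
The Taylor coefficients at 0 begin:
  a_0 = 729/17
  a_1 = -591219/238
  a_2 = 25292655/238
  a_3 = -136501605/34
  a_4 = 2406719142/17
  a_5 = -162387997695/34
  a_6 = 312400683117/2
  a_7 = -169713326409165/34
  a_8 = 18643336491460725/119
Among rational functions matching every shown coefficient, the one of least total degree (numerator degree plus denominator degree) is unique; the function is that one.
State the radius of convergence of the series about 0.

No rational of total degree below 7 reproduces all 9 coefficients; solving the [1/6] Pade equations on them gives f(θ) = (19*θ/14 + 1/17)/(θ**2 + 3*θ + 1/9)**3, whose expansion matches every shown term.
Denominator factor (θ**2 + 3*θ + 1/9)^3: discriminant 77/9, real irrational roots -3/2 + (1/6)*sqrt(77) and -3/2 - (1/6)*sqrt(77); poles of order 3, moduli 3/2 - (1/6)*sqrt(77) and 3/2 + (1/6)*sqrt(77).
The radius of convergence is the smallest modulus among the singular points: 3/2 - (1/6)*sqrt(77).

The radius of convergence is 3/2 - (1/6)*sqrt(77).


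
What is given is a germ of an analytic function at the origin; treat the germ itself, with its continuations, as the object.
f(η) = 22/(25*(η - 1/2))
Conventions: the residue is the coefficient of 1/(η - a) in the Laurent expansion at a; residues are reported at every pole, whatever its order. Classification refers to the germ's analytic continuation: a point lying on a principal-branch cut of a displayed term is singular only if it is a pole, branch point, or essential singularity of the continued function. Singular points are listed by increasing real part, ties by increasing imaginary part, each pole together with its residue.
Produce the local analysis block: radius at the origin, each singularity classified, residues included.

Denominator factor (η - 1/2): pole of order 1 at 1/2, modulus 1/2.
The radius of convergence is the smallest modulus among the singular points: 1/2.
At the order-1 pole 1/2 set g(η) = (η - (1/2))*f(η) = 22/25.
Simple pole: residue = g(a) at a = 1/2, which is 22/25.

Radius of convergence at 0: 1/2.
At 1/2: a pole of order 1; residue 22/25.


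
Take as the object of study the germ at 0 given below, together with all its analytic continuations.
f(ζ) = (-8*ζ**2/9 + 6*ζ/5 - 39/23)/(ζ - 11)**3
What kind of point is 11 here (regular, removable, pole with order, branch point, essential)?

The point is a pole of order 3.

The denominator factor ζ - 11 vanishes at 11 and appears to the power 3; the numerator there equals -99413/1035, nonzero, and no other factor vanishes.
Hence a pole whose order is the multiplicity, 3.


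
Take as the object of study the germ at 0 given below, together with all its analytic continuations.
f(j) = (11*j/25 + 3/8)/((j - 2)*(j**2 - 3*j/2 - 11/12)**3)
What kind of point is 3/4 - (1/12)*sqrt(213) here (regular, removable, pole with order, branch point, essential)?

The point is a pole of order 3.

The denominator factor j**2 - 3*j/2 - 11/12 vanishes at 3/4 - (1/12)*sqrt(213) and appears to the power 3; the numerator there equals 141/200 - (11/300)*sqrt(213), nonzero, and no other factor vanishes.
Hence a pole whose order is the multiplicity, 3.


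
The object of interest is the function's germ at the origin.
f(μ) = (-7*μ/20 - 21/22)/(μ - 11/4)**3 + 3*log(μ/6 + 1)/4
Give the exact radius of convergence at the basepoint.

The radius of convergence is 11/4.

Denominator factor (μ - 11/4)^3: pole of order 3 at 11/4, modulus 11/4.
Branch term (3/4)*log(1 - μ/(-6)): its argument vanishes at μ = -6, a logarithmic branch point, modulus 6.
The radius of convergence is the smallest modulus among the singular points: 11/4.


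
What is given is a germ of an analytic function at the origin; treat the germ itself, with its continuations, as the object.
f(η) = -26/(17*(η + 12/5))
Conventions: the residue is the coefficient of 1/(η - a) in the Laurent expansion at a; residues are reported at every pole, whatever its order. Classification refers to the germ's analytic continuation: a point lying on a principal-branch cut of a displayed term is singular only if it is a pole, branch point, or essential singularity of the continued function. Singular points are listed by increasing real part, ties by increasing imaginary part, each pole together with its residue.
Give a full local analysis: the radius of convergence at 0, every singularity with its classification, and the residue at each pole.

Radius of convergence at 0: 12/5.
At -12/5: a pole of order 1; residue -26/17.

Denominator factor (η + 12/5): pole of order 1 at -12/5, modulus 12/5.
The radius of convergence is the smallest modulus among the singular points: 12/5.
At the order-1 pole -12/5 set g(η) = (η - (-12/5))*f(η) = -26/17.
Simple pole: residue = g(a) at a = -12/5, which is -26/17.


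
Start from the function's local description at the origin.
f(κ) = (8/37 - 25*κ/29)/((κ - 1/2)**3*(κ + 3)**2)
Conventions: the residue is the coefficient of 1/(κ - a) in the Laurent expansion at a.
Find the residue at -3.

At the order-2 pole -3 set g(κ) = (κ - (-3))^2*f(κ) = (8/37 - 25*κ/29)/(κ - 1/2)**3.
Order-2 pole: residue = g'(a); g'(-3) = -92536/2576273, so the residue is -92536/2576273.

The residue is -92536/2576273.


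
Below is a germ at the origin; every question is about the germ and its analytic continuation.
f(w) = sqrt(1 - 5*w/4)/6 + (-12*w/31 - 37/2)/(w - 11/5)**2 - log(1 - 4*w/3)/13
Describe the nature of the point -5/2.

Denominator factors: w - 11/5 = -47/10 at w = -5/2 — none vanishes.
Branch term log(1 - w/(3/4)): argument at -5/2 is 13/3, nonzero, so -5/2 is not its branch point (a point on a principal cut is still regular for the continued germ).
Branch term sqrt(1 - w/(4/5)): argument at -5/2 is 33/8, nonzero, so -5/2 is not its branch point (a point on a principal cut is still regular for the continued germ).
So the germ continues analytically to -5/2.

The point is a regular point.


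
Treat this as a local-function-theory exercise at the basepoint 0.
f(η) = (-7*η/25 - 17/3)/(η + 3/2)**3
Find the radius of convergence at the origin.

Denominator factor (η + 3/2)^3: pole of order 3 at -3/2, modulus 3/2.
The radius of convergence is the smallest modulus among the singular points: 3/2.

The radius of convergence is 3/2.


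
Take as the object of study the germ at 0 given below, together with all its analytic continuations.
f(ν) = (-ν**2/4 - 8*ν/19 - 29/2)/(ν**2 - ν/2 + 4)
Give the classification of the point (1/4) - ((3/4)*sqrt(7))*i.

The denominator factor ν**2 - ν/2 + 4 vanishes at (1/4) - ((3/4)*sqrt(7))*i and appears to the power 1; the numerator there equals (-8291/608) + ((249/608)*sqrt(7))*i, nonzero, and no other factor vanishes.
Hence a pole whose order is the multiplicity, 1.

The point is a pole of order 1.


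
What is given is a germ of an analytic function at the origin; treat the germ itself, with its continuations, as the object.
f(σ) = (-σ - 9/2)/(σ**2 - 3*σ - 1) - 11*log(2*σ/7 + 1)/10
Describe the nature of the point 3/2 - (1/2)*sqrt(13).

The denominator factor σ**2 - 3*σ - 1 vanishes at 3/2 - (1/2)*sqrt(13) and appears to the power 1; the numerator there equals -6 + (1/2)*sqrt(13), nonzero, and no other factor vanishes.
The branch terms are analytic at this point.
Hence a pole whose order is the multiplicity, 1.

The point is a pole of order 1.


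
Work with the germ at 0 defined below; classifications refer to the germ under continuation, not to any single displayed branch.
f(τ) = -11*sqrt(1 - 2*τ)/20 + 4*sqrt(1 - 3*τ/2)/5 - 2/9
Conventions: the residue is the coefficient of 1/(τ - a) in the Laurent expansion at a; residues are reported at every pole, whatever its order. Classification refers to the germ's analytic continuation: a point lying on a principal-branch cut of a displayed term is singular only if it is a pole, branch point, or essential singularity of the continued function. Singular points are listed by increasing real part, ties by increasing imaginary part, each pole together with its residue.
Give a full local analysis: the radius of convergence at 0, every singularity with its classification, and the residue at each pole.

Branch term (-11/20)*sqrt(1 - τ/(1/2)): its argument vanishes at τ = 1/2, a square-root branch point, modulus 1/2.
Branch term (4/5)*sqrt(1 - τ/(2/3)): its argument vanishes at τ = 2/3, a square-root branch point, modulus 2/3.
The radius of convergence is the smallest modulus among the singular points: 1/2.
List the singular points by increasing real part (a conjugate pair: the negative imaginary part first).

Radius of convergence at 0: 1/2.
At 1/2: an algebraic (square-root) branch point.
At 2/3: an algebraic (square-root) branch point.


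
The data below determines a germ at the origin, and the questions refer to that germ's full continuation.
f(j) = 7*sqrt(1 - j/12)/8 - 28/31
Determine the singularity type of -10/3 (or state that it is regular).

The point is a regular point.

There is no denominator, hence no pole anywhere.
Branch term sqrt(1 - j/(12)): argument at -10/3 is 23/18, nonzero, so -10/3 is not its branch point (a point on a principal cut is still regular for the continued germ).
So the germ continues analytically to -10/3.


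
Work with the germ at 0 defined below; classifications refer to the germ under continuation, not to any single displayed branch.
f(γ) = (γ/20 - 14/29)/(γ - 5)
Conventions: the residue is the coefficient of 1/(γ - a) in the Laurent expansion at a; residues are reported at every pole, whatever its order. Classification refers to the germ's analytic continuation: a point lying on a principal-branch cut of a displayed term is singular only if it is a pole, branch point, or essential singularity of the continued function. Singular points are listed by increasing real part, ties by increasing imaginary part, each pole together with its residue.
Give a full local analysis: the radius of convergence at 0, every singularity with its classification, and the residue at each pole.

Radius of convergence at 0: 5.
At 5: a pole of order 1; residue -27/116.

Denominator factor (γ - 5): pole of order 1 at 5, modulus 5.
The radius of convergence is the smallest modulus among the singular points: 5.
At the order-1 pole 5 set g(γ) = (γ - (5))*f(γ) = γ/20 - 14/29.
Simple pole: residue = g(a) at a = 5, which is -27/116.


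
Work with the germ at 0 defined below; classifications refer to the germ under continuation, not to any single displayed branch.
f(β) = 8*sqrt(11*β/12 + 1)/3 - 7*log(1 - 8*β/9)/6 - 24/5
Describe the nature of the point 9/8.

The point is a logarithmic branch point.

The term (-7/6)*log(1 - β/(9/8)) has argument 1 - 9/8/(9/8) = 0 at 9/8: a logarithmic (infinitely-sheeted) branch point; the remaining terms are analytic or single-valued there.


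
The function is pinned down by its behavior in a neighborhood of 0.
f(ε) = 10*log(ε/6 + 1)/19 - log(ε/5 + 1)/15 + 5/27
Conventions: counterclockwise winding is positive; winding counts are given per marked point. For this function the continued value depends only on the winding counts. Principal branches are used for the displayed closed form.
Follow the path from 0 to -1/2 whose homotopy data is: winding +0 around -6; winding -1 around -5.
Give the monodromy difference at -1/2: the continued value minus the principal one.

The rational part is single-valued and drops out of the difference; each branch term changes only by its own monodromy.
(10/19)*log(1 - ε/(-6)): winding 0 around -6, so this term returns to its principal value, contribution 0.
(-1/15)*log(1 - ε/(-5)): each positive loop around -5 adds 2*pi*i to the log, so winding -1 contributes (-1/15)*(-1)*2*pi*i = (2/15)*pi*i.
Summing the contributions at ε = -1/2 gives (2/15)*pi*i.

Continued minus principal equals (2/15)*pi*i.


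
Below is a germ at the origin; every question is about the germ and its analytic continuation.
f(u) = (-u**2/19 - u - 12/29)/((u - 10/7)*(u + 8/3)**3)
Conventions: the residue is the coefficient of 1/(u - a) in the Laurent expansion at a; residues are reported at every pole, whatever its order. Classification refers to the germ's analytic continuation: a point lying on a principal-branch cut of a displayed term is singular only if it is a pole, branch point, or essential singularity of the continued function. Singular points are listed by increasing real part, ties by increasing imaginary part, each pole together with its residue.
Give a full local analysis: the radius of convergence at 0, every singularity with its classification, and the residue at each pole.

Radius of convergence at 0: 10/7.
At -8/3: a pole of order 3; residue 4974669/175233428.
At 10/7: a pole of order 1; residue -4974669/175233428.

Denominator factor (u - 10/7): pole of order 1 at 10/7, modulus 10/7.
Denominator factor (u + 8/3)^3: pole of order 3 at -8/3, modulus 8/3.
The radius of convergence is the smallest modulus among the singular points: 10/7.
At the order-3 pole -8/3 set g(u) = (u - (-8/3))^3*f(u) = (-u**2/19 - u - 12/29)/(u - 10/7).
Order-3 pole: residue = g''(a)/2; g''(-8/3) = 4974669/87616714, so the residue is 4974669/175233428.
At the order-1 pole 10/7 set g(u) = (u - (10/7))*f(u) = (-u**2/19 - u - 12/29)/(u + 8/3)**3.
Simple pole: residue = g(a) at a = 10/7, which is -4974669/175233428.
List the singular points by increasing real part (a conjugate pair: the negative imaginary part first).
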